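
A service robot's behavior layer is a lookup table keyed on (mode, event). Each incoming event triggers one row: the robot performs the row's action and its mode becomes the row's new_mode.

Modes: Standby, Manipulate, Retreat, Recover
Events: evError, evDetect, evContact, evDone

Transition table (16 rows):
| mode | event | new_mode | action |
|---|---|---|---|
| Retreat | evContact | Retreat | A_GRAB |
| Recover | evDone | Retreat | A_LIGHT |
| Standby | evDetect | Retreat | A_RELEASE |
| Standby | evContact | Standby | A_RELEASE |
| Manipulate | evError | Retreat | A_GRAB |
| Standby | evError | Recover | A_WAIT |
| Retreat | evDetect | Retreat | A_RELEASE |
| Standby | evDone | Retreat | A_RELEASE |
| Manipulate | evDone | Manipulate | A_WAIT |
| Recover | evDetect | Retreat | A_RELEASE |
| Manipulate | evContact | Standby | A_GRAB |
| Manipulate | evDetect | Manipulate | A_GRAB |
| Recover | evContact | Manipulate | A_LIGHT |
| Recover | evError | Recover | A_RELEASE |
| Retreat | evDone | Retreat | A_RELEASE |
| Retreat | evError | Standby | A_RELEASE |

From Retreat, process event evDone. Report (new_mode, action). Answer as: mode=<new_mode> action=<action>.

current mode = Retreat; filter table to that mode:
  (Retreat, evContact) → (Retreat, A_GRAB)
  (Retreat, evDetect) → (Retreat, A_RELEASE)
  (Retreat, evDone) → (Retreat, A_RELEASE)  ← event matches
  (Retreat, evError) → (Standby, A_RELEASE)
event = evDone selects (Retreat, A_RELEASE)

mode=Retreat action=A_RELEASE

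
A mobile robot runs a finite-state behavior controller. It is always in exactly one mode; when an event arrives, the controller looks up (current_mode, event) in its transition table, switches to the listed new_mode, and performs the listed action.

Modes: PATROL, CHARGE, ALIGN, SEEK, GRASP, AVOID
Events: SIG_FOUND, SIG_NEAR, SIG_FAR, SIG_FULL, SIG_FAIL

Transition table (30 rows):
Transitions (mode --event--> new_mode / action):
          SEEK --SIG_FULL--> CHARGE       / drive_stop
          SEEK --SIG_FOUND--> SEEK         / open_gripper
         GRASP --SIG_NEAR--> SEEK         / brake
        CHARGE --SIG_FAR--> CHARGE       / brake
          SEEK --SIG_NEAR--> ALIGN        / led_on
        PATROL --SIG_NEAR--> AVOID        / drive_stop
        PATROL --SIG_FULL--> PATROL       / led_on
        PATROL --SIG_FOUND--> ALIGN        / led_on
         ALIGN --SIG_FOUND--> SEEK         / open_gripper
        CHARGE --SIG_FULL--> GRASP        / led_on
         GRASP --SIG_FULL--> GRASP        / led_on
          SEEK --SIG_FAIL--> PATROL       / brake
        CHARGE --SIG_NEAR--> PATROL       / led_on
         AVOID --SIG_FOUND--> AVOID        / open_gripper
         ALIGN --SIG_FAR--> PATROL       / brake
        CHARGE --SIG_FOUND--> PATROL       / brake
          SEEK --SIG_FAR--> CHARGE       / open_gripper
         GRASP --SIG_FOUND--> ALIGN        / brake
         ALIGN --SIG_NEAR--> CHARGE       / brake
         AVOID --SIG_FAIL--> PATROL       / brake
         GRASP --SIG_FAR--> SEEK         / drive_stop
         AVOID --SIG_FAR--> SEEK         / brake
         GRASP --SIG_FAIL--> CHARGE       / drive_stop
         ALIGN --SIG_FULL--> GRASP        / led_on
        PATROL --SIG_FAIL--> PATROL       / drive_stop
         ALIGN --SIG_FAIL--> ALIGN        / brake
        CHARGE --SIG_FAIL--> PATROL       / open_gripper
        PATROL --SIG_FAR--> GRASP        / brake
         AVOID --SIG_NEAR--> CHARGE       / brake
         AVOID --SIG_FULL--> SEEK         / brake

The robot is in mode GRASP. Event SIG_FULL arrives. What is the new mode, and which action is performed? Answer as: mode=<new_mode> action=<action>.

current mode = GRASP; filter table to that mode:
  (GRASP, SIG_NEAR) → (SEEK, brake)
  (GRASP, SIG_FULL) → (GRASP, led_on)  ← event matches
  (GRASP, SIG_FOUND) → (ALIGN, brake)
  (GRASP, SIG_FAR) → (SEEK, drive_stop)
  (GRASP, SIG_FAIL) → (CHARGE, drive_stop)
event = SIG_FULL selects (GRASP, led_on)

mode=GRASP action=led_on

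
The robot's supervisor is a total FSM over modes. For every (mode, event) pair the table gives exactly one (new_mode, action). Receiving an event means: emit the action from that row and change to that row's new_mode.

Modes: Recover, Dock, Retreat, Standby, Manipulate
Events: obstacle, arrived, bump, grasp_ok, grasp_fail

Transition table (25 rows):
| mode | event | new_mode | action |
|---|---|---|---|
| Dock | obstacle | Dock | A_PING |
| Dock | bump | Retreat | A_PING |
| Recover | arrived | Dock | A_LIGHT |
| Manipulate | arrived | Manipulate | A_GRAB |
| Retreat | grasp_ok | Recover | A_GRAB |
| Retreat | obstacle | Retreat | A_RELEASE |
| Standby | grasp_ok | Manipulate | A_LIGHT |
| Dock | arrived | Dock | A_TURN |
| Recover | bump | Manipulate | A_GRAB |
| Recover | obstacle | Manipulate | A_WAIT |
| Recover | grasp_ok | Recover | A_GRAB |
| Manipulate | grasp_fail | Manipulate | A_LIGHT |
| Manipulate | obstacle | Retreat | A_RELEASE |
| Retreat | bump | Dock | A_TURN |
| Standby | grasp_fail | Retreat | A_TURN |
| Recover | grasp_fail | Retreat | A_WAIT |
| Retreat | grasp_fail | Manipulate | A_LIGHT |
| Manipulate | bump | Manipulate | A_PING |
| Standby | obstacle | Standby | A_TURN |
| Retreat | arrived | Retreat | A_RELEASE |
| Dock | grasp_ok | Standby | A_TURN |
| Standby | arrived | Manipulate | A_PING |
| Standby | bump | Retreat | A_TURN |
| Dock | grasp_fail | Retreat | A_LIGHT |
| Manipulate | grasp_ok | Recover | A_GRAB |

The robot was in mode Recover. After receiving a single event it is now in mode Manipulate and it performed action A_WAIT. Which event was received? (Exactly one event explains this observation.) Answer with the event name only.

try obstacle: (Recover, obstacle) → (Manipulate, A_WAIT)  ← matches
try arrived: (Recover, arrived) → (Dock, A_LIGHT)
try bump: (Recover, bump) → (Manipulate, A_GRAB)
try grasp_ok: (Recover, grasp_ok) → (Recover, A_GRAB)
try grasp_fail: (Recover, grasp_fail) → (Retreat, A_WAIT)

obstacle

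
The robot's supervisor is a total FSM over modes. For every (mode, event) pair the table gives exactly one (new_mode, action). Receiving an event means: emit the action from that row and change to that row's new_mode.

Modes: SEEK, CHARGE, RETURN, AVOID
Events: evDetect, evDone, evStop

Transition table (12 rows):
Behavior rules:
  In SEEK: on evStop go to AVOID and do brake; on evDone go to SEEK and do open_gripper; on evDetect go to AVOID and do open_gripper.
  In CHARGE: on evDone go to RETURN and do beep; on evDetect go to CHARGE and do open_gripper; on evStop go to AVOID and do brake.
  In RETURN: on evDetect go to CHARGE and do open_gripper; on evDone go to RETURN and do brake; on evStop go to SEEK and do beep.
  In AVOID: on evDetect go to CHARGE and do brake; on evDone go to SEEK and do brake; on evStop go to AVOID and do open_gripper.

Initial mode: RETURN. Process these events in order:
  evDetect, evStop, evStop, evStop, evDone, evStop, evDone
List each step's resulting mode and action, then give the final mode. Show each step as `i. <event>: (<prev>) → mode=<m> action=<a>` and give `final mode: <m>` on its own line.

1. evDetect: (RETURN) → mode=CHARGE action=open_gripper
2. evStop: (CHARGE) → mode=AVOID action=brake
3. evStop: (AVOID) → mode=AVOID action=open_gripper
4. evStop: (AVOID) → mode=AVOID action=open_gripper
5. evDone: (AVOID) → mode=SEEK action=brake
6. evStop: (SEEK) → mode=AVOID action=brake
7. evDone: (AVOID) → mode=SEEK action=brake

final mode: SEEK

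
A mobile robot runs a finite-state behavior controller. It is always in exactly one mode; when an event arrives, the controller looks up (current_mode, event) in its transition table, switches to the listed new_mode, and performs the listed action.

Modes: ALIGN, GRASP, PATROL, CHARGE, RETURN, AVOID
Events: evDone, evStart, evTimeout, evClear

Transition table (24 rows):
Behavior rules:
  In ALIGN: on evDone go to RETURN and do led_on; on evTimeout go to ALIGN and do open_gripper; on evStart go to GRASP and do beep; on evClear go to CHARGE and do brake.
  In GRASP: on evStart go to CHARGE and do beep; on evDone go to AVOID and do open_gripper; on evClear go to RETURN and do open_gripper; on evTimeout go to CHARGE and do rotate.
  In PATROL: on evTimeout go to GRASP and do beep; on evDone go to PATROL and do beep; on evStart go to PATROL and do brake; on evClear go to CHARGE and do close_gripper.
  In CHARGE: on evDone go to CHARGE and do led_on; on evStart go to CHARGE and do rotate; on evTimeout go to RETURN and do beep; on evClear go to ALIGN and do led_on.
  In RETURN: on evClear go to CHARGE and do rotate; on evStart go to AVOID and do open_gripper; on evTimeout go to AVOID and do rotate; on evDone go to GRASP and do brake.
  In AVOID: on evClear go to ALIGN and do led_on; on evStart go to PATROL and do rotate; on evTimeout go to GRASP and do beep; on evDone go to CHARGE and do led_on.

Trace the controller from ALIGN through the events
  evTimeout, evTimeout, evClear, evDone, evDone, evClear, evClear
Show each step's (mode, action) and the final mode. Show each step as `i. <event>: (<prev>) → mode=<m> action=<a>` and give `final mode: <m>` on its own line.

1. evTimeout: (ALIGN) → mode=ALIGN action=open_gripper
2. evTimeout: (ALIGN) → mode=ALIGN action=open_gripper
3. evClear: (ALIGN) → mode=CHARGE action=brake
4. evDone: (CHARGE) → mode=CHARGE action=led_on
5. evDone: (CHARGE) → mode=CHARGE action=led_on
6. evClear: (CHARGE) → mode=ALIGN action=led_on
7. evClear: (ALIGN) → mode=CHARGE action=brake

final mode: CHARGE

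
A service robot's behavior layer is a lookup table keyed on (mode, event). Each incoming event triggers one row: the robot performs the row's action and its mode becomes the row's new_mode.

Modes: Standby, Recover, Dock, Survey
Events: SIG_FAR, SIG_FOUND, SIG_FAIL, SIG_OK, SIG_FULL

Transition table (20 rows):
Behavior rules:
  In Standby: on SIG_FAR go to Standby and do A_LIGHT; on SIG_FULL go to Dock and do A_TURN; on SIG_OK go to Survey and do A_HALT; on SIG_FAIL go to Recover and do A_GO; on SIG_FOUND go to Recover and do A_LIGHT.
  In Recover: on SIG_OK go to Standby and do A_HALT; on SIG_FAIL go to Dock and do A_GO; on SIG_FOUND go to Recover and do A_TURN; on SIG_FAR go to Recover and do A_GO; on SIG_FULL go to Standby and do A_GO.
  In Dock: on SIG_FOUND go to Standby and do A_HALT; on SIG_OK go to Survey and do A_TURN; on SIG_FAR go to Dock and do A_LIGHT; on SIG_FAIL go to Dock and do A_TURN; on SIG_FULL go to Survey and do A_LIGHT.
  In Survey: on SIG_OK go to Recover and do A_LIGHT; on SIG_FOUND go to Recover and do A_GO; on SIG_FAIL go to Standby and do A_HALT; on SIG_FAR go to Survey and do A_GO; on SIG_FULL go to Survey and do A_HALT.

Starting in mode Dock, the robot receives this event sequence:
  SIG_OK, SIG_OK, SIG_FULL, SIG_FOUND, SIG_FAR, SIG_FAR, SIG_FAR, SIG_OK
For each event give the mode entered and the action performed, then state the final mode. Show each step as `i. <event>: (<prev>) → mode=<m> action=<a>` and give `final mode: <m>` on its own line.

1. SIG_OK: (Dock) → mode=Survey action=A_TURN
2. SIG_OK: (Survey) → mode=Recover action=A_LIGHT
3. SIG_FULL: (Recover) → mode=Standby action=A_GO
4. SIG_FOUND: (Standby) → mode=Recover action=A_LIGHT
5. SIG_FAR: (Recover) → mode=Recover action=A_GO
6. SIG_FAR: (Recover) → mode=Recover action=A_GO
7. SIG_FAR: (Recover) → mode=Recover action=A_GO
8. SIG_OK: (Recover) → mode=Standby action=A_HALT

final mode: Standby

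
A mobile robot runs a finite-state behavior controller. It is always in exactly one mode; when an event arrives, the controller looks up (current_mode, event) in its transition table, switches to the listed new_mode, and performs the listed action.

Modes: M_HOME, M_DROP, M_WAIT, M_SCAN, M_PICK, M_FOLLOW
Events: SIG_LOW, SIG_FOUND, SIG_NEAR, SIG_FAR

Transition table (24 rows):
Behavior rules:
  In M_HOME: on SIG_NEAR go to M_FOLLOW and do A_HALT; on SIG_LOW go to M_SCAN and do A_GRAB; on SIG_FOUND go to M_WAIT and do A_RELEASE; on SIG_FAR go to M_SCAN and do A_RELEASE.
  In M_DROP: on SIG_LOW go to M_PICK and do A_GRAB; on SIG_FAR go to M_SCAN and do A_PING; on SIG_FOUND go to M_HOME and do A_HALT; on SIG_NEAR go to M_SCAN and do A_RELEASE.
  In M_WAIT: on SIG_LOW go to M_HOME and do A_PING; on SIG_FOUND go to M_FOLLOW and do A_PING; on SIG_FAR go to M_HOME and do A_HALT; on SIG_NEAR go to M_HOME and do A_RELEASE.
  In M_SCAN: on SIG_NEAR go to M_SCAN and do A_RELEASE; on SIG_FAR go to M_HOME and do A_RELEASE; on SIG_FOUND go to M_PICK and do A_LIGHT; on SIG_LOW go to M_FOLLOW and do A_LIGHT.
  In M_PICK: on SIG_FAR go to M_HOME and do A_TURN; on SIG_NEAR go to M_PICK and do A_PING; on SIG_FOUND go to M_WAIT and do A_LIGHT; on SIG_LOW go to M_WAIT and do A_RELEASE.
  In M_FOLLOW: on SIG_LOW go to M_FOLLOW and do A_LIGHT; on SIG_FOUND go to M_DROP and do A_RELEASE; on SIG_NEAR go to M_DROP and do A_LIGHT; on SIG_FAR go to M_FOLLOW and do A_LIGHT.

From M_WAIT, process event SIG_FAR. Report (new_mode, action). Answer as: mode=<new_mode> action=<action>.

current mode = M_WAIT; filter table to that mode:
  (M_WAIT, SIG_LOW) → (M_HOME, A_PING)
  (M_WAIT, SIG_FOUND) → (M_FOLLOW, A_PING)
  (M_WAIT, SIG_FAR) → (M_HOME, A_HALT)  ← event matches
  (M_WAIT, SIG_NEAR) → (M_HOME, A_RELEASE)
event = SIG_FAR selects (M_HOME, A_HALT)

mode=M_HOME action=A_HALT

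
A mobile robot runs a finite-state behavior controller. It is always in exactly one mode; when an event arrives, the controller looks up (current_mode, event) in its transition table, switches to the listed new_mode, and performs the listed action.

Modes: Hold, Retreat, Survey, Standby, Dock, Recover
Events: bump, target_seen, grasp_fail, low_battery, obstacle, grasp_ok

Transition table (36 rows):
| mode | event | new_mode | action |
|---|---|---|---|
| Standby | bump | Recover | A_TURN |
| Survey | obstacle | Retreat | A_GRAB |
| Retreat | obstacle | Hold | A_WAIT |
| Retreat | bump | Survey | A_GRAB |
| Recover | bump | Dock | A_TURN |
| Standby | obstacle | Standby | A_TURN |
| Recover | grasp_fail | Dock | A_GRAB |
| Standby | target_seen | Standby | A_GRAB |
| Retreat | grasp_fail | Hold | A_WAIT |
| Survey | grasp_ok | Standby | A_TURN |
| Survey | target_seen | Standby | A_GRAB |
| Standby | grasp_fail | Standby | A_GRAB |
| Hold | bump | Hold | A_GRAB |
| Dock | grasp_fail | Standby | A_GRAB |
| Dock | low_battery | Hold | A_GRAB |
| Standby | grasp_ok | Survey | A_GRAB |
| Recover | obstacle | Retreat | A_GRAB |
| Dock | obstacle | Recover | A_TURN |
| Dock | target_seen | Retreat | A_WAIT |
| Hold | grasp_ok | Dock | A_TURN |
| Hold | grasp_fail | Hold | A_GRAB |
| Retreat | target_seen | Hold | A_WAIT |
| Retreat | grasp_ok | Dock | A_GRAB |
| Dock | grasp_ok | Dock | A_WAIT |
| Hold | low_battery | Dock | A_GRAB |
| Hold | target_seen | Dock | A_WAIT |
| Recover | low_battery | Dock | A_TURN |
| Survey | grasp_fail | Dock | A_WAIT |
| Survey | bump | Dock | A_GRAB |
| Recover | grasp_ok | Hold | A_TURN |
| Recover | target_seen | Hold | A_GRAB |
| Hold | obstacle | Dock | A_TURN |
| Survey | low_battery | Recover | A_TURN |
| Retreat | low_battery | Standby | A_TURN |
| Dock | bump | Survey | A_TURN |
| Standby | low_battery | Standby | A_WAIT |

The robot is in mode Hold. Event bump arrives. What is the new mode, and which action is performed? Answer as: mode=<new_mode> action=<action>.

current mode = Hold; filter table to that mode:
  (Hold, bump) → (Hold, A_GRAB)  ← event matches
  (Hold, grasp_ok) → (Dock, A_TURN)
  (Hold, grasp_fail) → (Hold, A_GRAB)
  (Hold, low_battery) → (Dock, A_GRAB)
  (Hold, target_seen) → (Dock, A_WAIT)
  (Hold, obstacle) → (Dock, A_TURN)
event = bump selects (Hold, A_GRAB)

mode=Hold action=A_GRAB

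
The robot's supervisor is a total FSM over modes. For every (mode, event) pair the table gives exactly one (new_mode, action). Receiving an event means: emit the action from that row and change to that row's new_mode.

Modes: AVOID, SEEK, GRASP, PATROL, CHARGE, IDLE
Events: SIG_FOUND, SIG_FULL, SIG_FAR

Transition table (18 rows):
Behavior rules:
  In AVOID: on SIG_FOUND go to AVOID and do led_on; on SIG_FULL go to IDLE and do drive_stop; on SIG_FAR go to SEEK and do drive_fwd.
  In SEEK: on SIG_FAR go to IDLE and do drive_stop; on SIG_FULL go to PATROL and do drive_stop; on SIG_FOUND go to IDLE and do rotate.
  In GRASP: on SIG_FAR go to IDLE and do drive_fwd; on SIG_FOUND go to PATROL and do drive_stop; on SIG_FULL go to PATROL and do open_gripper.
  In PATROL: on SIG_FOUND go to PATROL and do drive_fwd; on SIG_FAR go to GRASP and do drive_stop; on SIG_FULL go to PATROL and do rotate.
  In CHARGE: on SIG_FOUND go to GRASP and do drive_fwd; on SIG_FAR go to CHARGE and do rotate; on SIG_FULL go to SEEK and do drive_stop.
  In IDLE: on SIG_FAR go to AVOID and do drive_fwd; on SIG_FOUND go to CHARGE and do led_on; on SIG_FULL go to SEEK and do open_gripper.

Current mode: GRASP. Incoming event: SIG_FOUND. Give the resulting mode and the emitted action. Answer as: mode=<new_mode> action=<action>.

current mode = GRASP; filter table to that mode:
  (GRASP, SIG_FAR) → (IDLE, drive_fwd)
  (GRASP, SIG_FOUND) → (PATROL, drive_stop)  ← event matches
  (GRASP, SIG_FULL) → (PATROL, open_gripper)
event = SIG_FOUND selects (PATROL, drive_stop)

mode=PATROL action=drive_stop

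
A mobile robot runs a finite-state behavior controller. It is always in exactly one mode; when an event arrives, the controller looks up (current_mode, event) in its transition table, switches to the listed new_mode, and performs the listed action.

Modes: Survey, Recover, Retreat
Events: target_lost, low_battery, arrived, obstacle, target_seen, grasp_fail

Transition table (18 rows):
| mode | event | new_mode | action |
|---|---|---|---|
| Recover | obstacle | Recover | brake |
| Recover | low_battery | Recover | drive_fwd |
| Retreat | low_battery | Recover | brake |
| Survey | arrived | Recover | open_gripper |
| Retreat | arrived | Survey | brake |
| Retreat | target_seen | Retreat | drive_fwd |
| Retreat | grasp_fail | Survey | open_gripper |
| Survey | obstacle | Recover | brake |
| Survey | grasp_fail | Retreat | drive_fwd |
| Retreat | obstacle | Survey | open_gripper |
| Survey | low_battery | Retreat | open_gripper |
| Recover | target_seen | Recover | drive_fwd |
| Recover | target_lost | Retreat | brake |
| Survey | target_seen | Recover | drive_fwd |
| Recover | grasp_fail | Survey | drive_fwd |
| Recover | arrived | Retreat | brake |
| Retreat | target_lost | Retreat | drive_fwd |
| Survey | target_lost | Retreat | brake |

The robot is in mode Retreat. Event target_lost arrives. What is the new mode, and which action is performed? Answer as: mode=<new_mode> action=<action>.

current mode = Retreat; filter table to that mode:
  (Retreat, low_battery) → (Recover, brake)
  (Retreat, arrived) → (Survey, brake)
  (Retreat, target_seen) → (Retreat, drive_fwd)
  (Retreat, grasp_fail) → (Survey, open_gripper)
  (Retreat, obstacle) → (Survey, open_gripper)
  (Retreat, target_lost) → (Retreat, drive_fwd)  ← event matches
event = target_lost selects (Retreat, drive_fwd)

mode=Retreat action=drive_fwd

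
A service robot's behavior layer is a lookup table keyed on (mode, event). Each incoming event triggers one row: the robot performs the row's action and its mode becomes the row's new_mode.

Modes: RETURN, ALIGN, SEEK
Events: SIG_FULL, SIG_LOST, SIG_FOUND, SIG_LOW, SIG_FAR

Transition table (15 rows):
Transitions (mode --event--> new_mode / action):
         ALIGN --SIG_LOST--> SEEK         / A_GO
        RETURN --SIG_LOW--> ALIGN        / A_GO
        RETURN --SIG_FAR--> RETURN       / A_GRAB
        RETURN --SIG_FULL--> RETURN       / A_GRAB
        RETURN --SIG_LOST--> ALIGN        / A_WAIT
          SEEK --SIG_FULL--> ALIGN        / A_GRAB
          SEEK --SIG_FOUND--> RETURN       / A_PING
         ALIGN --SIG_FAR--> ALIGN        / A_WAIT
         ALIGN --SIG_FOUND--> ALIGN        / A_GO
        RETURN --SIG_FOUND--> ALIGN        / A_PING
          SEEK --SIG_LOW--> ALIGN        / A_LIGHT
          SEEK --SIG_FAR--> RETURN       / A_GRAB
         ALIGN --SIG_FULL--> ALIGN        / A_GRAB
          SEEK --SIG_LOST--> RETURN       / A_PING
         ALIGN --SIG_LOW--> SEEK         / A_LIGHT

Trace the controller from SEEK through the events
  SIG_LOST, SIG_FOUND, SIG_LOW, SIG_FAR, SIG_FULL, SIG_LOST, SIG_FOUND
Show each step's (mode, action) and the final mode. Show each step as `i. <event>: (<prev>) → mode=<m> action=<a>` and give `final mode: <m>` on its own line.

1. SIG_LOST: (SEEK) → mode=RETURN action=A_PING
2. SIG_FOUND: (RETURN) → mode=ALIGN action=A_PING
3. SIG_LOW: (ALIGN) → mode=SEEK action=A_LIGHT
4. SIG_FAR: (SEEK) → mode=RETURN action=A_GRAB
5. SIG_FULL: (RETURN) → mode=RETURN action=A_GRAB
6. SIG_LOST: (RETURN) → mode=ALIGN action=A_WAIT
7. SIG_FOUND: (ALIGN) → mode=ALIGN action=A_GO

final mode: ALIGN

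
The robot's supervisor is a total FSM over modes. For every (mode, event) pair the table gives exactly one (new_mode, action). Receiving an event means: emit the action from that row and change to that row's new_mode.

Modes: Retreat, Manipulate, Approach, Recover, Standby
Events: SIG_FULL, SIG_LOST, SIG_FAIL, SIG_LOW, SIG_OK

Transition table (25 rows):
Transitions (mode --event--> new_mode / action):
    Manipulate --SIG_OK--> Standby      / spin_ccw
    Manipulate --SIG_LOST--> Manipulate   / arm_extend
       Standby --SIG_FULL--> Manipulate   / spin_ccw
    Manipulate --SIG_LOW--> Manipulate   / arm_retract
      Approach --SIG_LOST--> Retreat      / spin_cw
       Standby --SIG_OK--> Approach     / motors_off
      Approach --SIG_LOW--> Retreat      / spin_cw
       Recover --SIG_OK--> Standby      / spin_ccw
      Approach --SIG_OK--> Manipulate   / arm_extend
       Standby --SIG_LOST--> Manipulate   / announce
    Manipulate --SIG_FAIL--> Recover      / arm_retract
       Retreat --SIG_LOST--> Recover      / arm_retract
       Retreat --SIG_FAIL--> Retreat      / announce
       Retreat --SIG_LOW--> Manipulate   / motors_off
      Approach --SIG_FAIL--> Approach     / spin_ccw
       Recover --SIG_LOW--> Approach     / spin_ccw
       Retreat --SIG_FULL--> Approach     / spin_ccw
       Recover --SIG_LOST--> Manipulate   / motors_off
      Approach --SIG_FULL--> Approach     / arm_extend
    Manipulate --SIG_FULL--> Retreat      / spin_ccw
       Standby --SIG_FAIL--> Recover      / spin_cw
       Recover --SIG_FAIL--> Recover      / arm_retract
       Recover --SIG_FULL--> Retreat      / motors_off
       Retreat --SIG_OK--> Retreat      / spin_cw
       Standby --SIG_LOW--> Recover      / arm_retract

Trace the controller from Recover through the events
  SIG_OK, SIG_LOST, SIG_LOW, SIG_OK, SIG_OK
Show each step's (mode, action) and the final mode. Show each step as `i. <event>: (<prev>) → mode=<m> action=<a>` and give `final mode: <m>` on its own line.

1. SIG_OK: (Recover) → mode=Standby action=spin_ccw
2. SIG_LOST: (Standby) → mode=Manipulate action=announce
3. SIG_LOW: (Manipulate) → mode=Manipulate action=arm_retract
4. SIG_OK: (Manipulate) → mode=Standby action=spin_ccw
5. SIG_OK: (Standby) → mode=Approach action=motors_off

final mode: Approach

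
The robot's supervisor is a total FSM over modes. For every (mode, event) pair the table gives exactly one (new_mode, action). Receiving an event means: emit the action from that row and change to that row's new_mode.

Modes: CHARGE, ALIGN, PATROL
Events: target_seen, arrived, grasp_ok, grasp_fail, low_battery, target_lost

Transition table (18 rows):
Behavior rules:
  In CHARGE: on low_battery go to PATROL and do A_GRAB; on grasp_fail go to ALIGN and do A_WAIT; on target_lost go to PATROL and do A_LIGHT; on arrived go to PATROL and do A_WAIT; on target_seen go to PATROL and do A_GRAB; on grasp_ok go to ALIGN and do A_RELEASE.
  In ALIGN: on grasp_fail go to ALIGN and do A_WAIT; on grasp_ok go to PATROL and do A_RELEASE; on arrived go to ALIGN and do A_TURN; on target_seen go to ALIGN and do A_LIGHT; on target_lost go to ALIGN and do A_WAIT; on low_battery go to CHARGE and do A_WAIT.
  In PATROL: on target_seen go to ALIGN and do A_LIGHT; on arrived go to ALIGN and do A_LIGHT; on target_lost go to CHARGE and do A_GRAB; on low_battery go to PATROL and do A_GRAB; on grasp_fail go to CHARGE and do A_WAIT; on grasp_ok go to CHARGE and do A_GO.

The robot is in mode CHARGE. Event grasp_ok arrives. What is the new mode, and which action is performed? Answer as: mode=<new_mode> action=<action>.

mode=ALIGN action=A_RELEASE

current mode = CHARGE; filter table to that mode:
  (CHARGE, low_battery) → (PATROL, A_GRAB)
  (CHARGE, grasp_fail) → (ALIGN, A_WAIT)
  (CHARGE, target_lost) → (PATROL, A_LIGHT)
  (CHARGE, arrived) → (PATROL, A_WAIT)
  (CHARGE, target_seen) → (PATROL, A_GRAB)
  (CHARGE, grasp_ok) → (ALIGN, A_RELEASE)  ← event matches
event = grasp_ok selects (ALIGN, A_RELEASE)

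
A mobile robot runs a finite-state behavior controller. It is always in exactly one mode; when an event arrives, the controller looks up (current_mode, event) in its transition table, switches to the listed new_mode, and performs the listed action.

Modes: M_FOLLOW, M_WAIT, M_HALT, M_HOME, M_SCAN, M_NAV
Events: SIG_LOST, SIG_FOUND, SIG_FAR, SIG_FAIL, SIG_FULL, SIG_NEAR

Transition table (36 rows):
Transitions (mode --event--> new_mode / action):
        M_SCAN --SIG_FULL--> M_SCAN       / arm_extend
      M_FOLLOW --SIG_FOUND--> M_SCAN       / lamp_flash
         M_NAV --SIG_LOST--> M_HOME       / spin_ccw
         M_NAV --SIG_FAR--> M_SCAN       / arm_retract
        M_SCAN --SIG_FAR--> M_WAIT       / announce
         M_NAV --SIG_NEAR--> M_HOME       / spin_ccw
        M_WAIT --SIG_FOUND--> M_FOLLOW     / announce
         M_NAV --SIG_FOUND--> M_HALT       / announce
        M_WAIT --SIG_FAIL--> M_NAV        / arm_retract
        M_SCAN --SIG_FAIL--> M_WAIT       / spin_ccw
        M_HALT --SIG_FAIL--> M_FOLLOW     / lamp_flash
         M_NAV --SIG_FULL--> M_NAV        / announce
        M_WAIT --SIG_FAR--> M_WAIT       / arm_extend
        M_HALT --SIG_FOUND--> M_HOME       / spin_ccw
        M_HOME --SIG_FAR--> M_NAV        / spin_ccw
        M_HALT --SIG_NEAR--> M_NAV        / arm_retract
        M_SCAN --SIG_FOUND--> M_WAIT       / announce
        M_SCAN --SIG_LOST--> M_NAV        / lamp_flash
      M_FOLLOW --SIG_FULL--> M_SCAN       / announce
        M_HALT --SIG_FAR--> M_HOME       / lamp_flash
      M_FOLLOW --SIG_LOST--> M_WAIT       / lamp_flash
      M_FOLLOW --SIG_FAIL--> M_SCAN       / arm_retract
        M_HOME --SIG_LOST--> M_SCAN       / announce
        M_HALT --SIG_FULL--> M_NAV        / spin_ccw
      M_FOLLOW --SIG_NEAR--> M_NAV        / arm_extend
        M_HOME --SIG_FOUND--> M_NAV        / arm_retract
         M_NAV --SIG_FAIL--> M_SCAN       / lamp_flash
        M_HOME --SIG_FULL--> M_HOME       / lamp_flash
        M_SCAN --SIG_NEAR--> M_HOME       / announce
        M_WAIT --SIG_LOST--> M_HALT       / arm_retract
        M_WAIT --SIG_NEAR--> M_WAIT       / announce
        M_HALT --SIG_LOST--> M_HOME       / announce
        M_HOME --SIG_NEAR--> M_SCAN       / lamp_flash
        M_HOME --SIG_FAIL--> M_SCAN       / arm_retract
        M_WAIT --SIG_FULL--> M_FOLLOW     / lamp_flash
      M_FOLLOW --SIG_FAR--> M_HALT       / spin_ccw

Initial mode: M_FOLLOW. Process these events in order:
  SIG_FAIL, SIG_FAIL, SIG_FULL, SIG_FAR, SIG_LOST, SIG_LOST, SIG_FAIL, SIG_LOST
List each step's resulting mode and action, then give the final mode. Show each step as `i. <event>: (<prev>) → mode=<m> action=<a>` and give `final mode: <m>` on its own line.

1. SIG_FAIL: (M_FOLLOW) → mode=M_SCAN action=arm_retract
2. SIG_FAIL: (M_SCAN) → mode=M_WAIT action=spin_ccw
3. SIG_FULL: (M_WAIT) → mode=M_FOLLOW action=lamp_flash
4. SIG_FAR: (M_FOLLOW) → mode=M_HALT action=spin_ccw
5. SIG_LOST: (M_HALT) → mode=M_HOME action=announce
6. SIG_LOST: (M_HOME) → mode=M_SCAN action=announce
7. SIG_FAIL: (M_SCAN) → mode=M_WAIT action=spin_ccw
8. SIG_LOST: (M_WAIT) → mode=M_HALT action=arm_retract

final mode: M_HALT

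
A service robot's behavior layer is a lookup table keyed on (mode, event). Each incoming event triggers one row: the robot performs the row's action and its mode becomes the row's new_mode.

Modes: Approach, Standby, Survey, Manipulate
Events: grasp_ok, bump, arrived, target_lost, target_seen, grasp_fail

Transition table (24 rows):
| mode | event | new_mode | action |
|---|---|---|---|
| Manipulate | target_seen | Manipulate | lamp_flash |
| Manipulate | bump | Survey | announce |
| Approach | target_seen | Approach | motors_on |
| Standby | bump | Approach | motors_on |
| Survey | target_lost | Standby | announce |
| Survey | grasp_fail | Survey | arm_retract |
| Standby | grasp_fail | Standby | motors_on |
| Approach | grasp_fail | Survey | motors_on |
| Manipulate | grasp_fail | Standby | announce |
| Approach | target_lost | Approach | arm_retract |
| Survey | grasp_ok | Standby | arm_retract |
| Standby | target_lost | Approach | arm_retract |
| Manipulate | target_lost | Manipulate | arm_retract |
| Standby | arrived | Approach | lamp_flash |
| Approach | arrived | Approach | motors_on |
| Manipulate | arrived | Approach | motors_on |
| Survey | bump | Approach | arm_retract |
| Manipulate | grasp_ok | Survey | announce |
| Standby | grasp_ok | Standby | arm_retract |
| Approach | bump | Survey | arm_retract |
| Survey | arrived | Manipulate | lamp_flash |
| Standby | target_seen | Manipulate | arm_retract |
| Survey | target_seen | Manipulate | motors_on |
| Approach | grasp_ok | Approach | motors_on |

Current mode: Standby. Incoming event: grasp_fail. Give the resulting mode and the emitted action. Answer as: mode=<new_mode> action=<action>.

current mode = Standby; filter table to that mode:
  (Standby, bump) → (Approach, motors_on)
  (Standby, grasp_fail) → (Standby, motors_on)  ← event matches
  (Standby, target_lost) → (Approach, arm_retract)
  (Standby, arrived) → (Approach, lamp_flash)
  (Standby, grasp_ok) → (Standby, arm_retract)
  (Standby, target_seen) → (Manipulate, arm_retract)
event = grasp_fail selects (Standby, motors_on)

mode=Standby action=motors_on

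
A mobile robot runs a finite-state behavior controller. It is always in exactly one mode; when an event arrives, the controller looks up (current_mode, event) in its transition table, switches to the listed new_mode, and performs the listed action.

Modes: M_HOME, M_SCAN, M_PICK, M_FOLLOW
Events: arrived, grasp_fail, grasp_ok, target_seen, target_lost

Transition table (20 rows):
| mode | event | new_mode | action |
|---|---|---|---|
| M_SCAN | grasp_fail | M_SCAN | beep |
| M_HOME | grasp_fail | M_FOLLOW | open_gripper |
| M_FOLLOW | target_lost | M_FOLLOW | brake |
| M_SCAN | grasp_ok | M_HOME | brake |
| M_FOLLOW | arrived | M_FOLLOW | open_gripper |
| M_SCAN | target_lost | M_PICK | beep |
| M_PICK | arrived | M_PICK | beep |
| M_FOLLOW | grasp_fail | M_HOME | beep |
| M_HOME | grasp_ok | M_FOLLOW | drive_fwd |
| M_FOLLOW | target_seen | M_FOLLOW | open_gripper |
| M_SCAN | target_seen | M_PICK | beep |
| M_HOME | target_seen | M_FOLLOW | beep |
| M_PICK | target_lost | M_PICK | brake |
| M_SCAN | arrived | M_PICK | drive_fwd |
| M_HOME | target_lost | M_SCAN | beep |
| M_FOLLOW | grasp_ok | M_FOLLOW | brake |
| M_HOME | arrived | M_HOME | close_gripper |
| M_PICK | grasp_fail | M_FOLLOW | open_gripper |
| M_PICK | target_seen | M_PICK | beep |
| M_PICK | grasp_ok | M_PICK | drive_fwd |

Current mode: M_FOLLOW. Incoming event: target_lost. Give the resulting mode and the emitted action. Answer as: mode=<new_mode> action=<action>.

current mode = M_FOLLOW; filter table to that mode:
  (M_FOLLOW, target_lost) → (M_FOLLOW, brake)  ← event matches
  (M_FOLLOW, arrived) → (M_FOLLOW, open_gripper)
  (M_FOLLOW, grasp_fail) → (M_HOME, beep)
  (M_FOLLOW, target_seen) → (M_FOLLOW, open_gripper)
  (M_FOLLOW, grasp_ok) → (M_FOLLOW, brake)
event = target_lost selects (M_FOLLOW, brake)

mode=M_FOLLOW action=brake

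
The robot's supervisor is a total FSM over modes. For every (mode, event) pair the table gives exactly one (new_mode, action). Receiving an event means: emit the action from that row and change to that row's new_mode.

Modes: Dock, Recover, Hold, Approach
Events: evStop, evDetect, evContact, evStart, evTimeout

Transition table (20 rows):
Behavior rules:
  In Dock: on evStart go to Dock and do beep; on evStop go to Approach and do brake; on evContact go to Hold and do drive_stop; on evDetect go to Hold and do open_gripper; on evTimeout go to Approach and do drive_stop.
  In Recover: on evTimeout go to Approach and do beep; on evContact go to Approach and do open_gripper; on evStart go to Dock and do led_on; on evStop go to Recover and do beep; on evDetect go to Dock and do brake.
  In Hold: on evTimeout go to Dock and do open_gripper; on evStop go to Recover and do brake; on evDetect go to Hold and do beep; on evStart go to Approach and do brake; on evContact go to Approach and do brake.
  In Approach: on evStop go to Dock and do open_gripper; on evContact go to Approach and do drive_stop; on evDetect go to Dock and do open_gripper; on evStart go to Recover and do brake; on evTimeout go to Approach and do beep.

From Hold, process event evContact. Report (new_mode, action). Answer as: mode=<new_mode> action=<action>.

mode=Approach action=brake

current mode = Hold; filter table to that mode:
  (Hold, evTimeout) → (Dock, open_gripper)
  (Hold, evStop) → (Recover, brake)
  (Hold, evDetect) → (Hold, beep)
  (Hold, evStart) → (Approach, brake)
  (Hold, evContact) → (Approach, brake)  ← event matches
event = evContact selects (Approach, brake)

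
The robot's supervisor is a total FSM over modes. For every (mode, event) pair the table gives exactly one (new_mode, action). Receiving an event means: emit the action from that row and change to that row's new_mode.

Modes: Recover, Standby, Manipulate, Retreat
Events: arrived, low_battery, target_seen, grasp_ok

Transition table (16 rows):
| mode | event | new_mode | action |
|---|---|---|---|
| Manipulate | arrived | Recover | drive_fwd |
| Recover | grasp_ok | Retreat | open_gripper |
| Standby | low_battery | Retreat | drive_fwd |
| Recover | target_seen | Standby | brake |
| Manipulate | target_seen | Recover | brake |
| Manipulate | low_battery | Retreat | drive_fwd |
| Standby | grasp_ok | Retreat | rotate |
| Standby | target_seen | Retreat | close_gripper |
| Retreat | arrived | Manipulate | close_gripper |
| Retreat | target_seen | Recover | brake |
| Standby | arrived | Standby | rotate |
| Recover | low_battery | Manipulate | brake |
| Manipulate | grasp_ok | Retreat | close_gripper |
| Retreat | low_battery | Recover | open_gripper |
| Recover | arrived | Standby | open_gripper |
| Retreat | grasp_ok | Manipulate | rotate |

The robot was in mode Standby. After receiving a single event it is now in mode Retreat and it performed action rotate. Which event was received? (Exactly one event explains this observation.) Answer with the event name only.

try arrived: (Standby, arrived) → (Standby, rotate)
try low_battery: (Standby, low_battery) → (Retreat, drive_fwd)
try target_seen: (Standby, target_seen) → (Retreat, close_gripper)
try grasp_ok: (Standby, grasp_ok) → (Retreat, rotate)  ← matches

grasp_ok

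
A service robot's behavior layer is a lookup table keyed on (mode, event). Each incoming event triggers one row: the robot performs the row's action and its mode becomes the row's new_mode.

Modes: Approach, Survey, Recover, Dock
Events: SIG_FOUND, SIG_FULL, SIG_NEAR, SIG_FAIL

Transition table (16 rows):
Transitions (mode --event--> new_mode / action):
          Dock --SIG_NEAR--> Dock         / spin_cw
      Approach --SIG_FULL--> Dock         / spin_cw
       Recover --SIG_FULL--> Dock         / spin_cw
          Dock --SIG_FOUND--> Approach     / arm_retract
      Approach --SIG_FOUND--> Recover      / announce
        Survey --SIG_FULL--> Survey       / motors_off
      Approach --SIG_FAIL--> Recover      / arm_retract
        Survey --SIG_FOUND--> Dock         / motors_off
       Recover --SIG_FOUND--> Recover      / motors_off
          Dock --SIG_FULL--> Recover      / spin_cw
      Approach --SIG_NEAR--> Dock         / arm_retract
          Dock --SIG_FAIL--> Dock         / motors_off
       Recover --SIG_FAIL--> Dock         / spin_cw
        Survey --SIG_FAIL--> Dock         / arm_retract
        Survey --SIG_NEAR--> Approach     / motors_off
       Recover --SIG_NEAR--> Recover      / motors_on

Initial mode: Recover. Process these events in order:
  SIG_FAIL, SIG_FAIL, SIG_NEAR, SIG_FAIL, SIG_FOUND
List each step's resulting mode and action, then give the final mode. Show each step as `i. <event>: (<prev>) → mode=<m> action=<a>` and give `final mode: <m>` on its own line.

final mode: Approach

1. SIG_FAIL: (Recover) → mode=Dock action=spin_cw
2. SIG_FAIL: (Dock) → mode=Dock action=motors_off
3. SIG_NEAR: (Dock) → mode=Dock action=spin_cw
4. SIG_FAIL: (Dock) → mode=Dock action=motors_off
5. SIG_FOUND: (Dock) → mode=Approach action=arm_retract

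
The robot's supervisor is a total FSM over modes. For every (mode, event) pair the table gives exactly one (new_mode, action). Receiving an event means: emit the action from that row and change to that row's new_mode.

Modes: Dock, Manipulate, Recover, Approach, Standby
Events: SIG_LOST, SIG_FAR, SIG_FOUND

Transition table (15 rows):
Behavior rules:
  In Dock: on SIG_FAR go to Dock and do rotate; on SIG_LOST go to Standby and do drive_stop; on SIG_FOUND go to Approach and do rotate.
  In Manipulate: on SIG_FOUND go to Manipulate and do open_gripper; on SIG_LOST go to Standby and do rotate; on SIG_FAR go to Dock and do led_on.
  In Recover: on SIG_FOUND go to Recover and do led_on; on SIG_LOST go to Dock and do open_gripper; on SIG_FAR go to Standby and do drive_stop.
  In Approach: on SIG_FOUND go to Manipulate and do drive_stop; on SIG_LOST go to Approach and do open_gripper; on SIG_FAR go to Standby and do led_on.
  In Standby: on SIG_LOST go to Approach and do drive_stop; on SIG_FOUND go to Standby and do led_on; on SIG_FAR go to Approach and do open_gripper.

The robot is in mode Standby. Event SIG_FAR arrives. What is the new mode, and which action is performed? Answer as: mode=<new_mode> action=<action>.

current mode = Standby; filter table to that mode:
  (Standby, SIG_LOST) → (Approach, drive_stop)
  (Standby, SIG_FOUND) → (Standby, led_on)
  (Standby, SIG_FAR) → (Approach, open_gripper)  ← event matches
event = SIG_FAR selects (Approach, open_gripper)

mode=Approach action=open_gripper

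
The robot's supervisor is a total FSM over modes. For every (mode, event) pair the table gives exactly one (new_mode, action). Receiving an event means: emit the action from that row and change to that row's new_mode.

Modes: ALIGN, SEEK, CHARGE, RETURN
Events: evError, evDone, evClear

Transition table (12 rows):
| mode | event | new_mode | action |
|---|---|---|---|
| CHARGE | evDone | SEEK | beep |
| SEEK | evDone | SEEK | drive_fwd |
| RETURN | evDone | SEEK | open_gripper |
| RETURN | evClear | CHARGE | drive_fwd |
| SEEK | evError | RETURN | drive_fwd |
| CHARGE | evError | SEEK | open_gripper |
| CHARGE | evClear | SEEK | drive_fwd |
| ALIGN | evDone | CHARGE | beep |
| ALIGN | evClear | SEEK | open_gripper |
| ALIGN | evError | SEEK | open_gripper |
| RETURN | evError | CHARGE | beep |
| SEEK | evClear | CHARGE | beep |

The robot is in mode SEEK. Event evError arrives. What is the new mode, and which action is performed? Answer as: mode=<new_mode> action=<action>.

mode=RETURN action=drive_fwd

current mode = SEEK; filter table to that mode:
  (SEEK, evDone) → (SEEK, drive_fwd)
  (SEEK, evError) → (RETURN, drive_fwd)  ← event matches
  (SEEK, evClear) → (CHARGE, beep)
event = evError selects (RETURN, drive_fwd)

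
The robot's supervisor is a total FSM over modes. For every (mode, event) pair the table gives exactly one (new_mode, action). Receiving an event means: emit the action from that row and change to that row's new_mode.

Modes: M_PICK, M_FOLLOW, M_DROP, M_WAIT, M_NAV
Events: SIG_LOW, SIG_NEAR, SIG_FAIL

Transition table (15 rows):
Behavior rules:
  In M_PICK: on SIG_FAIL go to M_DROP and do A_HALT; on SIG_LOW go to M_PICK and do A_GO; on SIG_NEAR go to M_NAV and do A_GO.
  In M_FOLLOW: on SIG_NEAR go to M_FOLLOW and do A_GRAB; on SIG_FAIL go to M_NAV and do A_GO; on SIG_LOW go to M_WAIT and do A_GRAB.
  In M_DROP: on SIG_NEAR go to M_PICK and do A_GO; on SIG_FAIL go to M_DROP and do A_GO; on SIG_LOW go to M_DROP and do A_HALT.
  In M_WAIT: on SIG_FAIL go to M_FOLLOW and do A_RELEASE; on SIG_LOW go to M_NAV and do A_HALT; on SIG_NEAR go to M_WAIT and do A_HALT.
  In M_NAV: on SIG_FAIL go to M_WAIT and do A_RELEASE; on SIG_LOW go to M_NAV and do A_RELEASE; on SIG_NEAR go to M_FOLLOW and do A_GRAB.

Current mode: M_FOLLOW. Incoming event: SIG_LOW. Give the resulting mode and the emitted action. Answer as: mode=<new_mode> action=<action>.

current mode = M_FOLLOW; filter table to that mode:
  (M_FOLLOW, SIG_NEAR) → (M_FOLLOW, A_GRAB)
  (M_FOLLOW, SIG_FAIL) → (M_NAV, A_GO)
  (M_FOLLOW, SIG_LOW) → (M_WAIT, A_GRAB)  ← event matches
event = SIG_LOW selects (M_WAIT, A_GRAB)

mode=M_WAIT action=A_GRAB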